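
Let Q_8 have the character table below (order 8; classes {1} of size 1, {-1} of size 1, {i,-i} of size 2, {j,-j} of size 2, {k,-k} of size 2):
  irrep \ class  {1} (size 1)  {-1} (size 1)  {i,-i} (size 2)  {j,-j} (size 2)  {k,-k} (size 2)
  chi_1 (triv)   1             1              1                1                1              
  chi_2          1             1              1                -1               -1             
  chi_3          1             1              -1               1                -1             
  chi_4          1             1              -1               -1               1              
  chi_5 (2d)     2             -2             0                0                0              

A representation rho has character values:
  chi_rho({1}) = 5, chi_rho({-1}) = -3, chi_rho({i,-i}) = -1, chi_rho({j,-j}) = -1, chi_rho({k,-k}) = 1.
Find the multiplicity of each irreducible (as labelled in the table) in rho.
Multiplicities: chi_1: 0, chi_2: 0, chi_3: 0, chi_4: 1, chi_5: 2.

Argument: Use <chi_rho, chi> = (1/|G|) sum_C |C| * chi_rho(C) * conj(chi(C)) with |G| = 8 for each irreducible chi in the table:
  <chi_rho, chi_1> = (1/8)[1*(5)*conj(1) + 1*(-3)*conj(1) + 2*(-1)*conj(1) + 2*(-1)*conj(1) + 2*(1)*conj(1)]
      = (1/8)[(5) + (-3) + (-2) + (-2) + (2)] = 0/8 = 0
  <chi_rho, chi_2> = (1/8)[1*(5)*conj(1) + 1*(-3)*conj(1) + 2*(-1)*conj(1) + 2*(-1)*conj(-1) + 2*(1)*conj(-1)]
      = (1/8)[(5) + (-3) + (-2) + (2) + (-2)] = 0/8 = 0
  <chi_rho, chi_3> = (1/8)[1*(5)*conj(1) + 1*(-3)*conj(1) + 2*(-1)*conj(-1) + 2*(-1)*conj(1) + 2*(1)*conj(-1)]
      = (1/8)[(5) + (-3) + (2) + (-2) + (-2)] = 0/8 = 0
  <chi_rho, chi_4> = (1/8)[1*(5)*conj(1) + 1*(-3)*conj(1) + 2*(-1)*conj(-1) + 2*(-1)*conj(-1) + 2*(1)*conj(1)]
      = (1/8)[(5) + (-3) + (2) + (2) + (2)] = 8/8 = 1
  <chi_rho, chi_5> = (1/8)[1*(5)*conj(2) + 1*(-3)*conj(-2) + 2*(-1)*conj(0) + 2*(-1)*conj(0) + 2*(1)*conj(0)]
      = (1/8)[(10) + (6) + (0) + (0) + (0)] = 16/8 = 2
Dimension check: dim(rho) = sum (mult * dim) = 0*1 + 0*1 + 0*1 + 1*1 + 2*2 = 5 = chi_rho(e) = 5.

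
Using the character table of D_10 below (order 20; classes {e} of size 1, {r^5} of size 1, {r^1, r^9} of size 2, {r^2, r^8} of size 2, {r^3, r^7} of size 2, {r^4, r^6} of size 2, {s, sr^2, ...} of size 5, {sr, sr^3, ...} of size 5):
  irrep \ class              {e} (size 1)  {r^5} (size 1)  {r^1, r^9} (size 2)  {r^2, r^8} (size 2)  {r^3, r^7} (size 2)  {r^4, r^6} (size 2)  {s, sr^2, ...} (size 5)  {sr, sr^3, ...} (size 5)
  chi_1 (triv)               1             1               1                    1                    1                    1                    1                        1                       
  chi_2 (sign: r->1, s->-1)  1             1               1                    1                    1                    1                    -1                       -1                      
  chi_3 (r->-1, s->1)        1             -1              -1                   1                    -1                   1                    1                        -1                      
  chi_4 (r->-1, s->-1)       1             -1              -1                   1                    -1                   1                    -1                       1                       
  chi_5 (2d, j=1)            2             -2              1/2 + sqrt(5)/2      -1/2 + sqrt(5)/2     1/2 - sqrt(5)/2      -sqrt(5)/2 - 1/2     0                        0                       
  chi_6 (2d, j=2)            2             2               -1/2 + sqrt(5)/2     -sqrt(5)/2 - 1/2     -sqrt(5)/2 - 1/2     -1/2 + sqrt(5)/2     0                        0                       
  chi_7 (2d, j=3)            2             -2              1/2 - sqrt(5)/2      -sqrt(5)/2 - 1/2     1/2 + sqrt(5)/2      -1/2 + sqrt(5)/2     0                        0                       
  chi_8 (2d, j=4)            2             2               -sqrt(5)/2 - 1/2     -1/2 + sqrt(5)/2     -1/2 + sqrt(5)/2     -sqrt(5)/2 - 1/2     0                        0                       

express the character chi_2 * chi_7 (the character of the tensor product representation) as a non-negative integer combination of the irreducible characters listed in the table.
chi_2 tensor chi_7 = chi_7 (all other irreducibles have multiplicity 0).

Why: The character of a tensor product is the pointwise product (chi_2 * chi_7)(C) = chi_2(C) * chi_7(C):
  {e}: (1)*(2), {r^5}: (1)*(-2), {r^1, r^9}: (1)*(1/2 - sqrt(5)/2), {r^2, r^8}: (1)*(-sqrt(5)/2 - 1/2), {r^3, r^7}: (1)*(1/2 + sqrt(5)/2), {r^4, r^6}: (1)*(-1/2 + sqrt(5)/2), {s, sr^2, ...}: (-1)*(0), {sr, sr^3, ...}: (-1)*(0)
so (chi_2 * chi_7) takes values
  {e} -> 2, {r^5} -> -2, {r^1, r^9} -> 1/2 - sqrt(5)/2, {r^2, r^8} -> -sqrt(5)/2 - 1/2, {r^3, r^7} -> 1/2 + sqrt(5)/2, {r^4, r^6} -> -1/2 + sqrt(5)/2, {s, sr^2, ...} -> 0, {sr, sr^3, ...} -> 0.
Now take the inner product of this character with each irreducible chi from the table, <chi_2*chi_7, chi> = (1/20) sum_C |C| (chi_2*chi_7)(C) conj(chi(C)):
  <chi_2*chi_7, chi_1> = (1/20)[1*(2)*conj(1) + 1*(-2)*conj(1) + 2*(1/2 - sqrt(5)/2)*conj(1) + 2*(-sqrt(5)/2 - 1/2)*conj(1) + 2*(1/2 + sqrt(5)/2)*conj(1) + 2*(-1/2 + sqrt(5)/2)*conj(1) + 5*(0)*conj(1) + 5*(0)*conj(1)]
      = (1/20)[(2) + (-2) + (1 - sqrt(5)) + (-sqrt(5) - 1) + (1 + sqrt(5)) + (-1 + sqrt(5)) + (0) + (0)] = 0/20 = 0
  <chi_2*chi_7, chi_2> = (1/20)[1*(2)*conj(1) + 1*(-2)*conj(1) + 2*(1/2 - sqrt(5)/2)*conj(1) + 2*(-sqrt(5)/2 - 1/2)*conj(1) + 2*(1/2 + sqrt(5)/2)*conj(1) + 2*(-1/2 + sqrt(5)/2)*conj(1) + 5*(0)*conj(-1) + 5*(0)*conj(-1)]
      = (1/20)[(2) + (-2) + (1 - sqrt(5)) + (-sqrt(5) - 1) + (1 + sqrt(5)) + (-1 + sqrt(5)) + (0) + (0)] = 0/20 = 0
  <chi_2*chi_7, chi_3> = (1/20)[1*(2)*conj(1) + 1*(-2)*conj(-1) + 2*(1/2 - sqrt(5)/2)*conj(-1) + 2*(-sqrt(5)/2 - 1/2)*conj(1) + 2*(1/2 + sqrt(5)/2)*conj(-1) + 2*(-1/2 + sqrt(5)/2)*conj(1) + 5*(0)*conj(1) + 5*(0)*conj(-1)]
      = (1/20)[(2) + (2) + (-1 + sqrt(5)) + (-sqrt(5) - 1) + (-sqrt(5) - 1) + (-1 + sqrt(5)) + (0) + (0)] = 0/20 = 0
  <chi_2*chi_7, chi_4> = (1/20)[1*(2)*conj(1) + 1*(-2)*conj(-1) + 2*(1/2 - sqrt(5)/2)*conj(-1) + 2*(-sqrt(5)/2 - 1/2)*conj(1) + 2*(1/2 + sqrt(5)/2)*conj(-1) + 2*(-1/2 + sqrt(5)/2)*conj(1) + 5*(0)*conj(-1) + 5*(0)*conj(1)]
      = (1/20)[(2) + (2) + (-1 + sqrt(5)) + (-sqrt(5) - 1) + (-sqrt(5) - 1) + (-1 + sqrt(5)) + (0) + (0)] = 0/20 = 0
  <chi_2*chi_7, chi_5> = (1/20)[1*(2)*conj(2) + 1*(-2)*conj(-2) + 2*(1/2 - sqrt(5)/2)*conj(1/2 + sqrt(5)/2) + 2*(-sqrt(5)/2 - 1/2)*conj(-1/2 + sqrt(5)/2) + 2*(1/2 + sqrt(5)/2)*conj(1/2 - sqrt(5)/2) + 2*(-1/2 + sqrt(5)/2)*conj(-sqrt(5)/2 - 1/2) + 5*(0)*conj(0) + 5*(0)*conj(0)]
      = (1/20)[(4) + (4) + (-2) + (-2) + (-2) + (-2) + (0) + (0)] = 0/20 = 0
  <chi_2*chi_7, chi_6> = (1/20)[1*(2)*conj(2) + 1*(-2)*conj(2) + 2*(1/2 - sqrt(5)/2)*conj(-1/2 + sqrt(5)/2) + 2*(-sqrt(5)/2 - 1/2)*conj(-sqrt(5)/2 - 1/2) + 2*(1/2 + sqrt(5)/2)*conj(-sqrt(5)/2 - 1/2) + 2*(-1/2 + sqrt(5)/2)*conj(-1/2 + sqrt(5)/2) + 5*(0)*conj(0) + 5*(0)*conj(0)]
      = (1/20)[(4) + (-4) + (-3 + sqrt(5)) + (sqrt(5) + 3) + (-3 - sqrt(5)) + (3 - sqrt(5)) + (0) + (0)] = 0/20 = 0
  <chi_2*chi_7, chi_7> = (1/20)[1*(2)*conj(2) + 1*(-2)*conj(-2) + 2*(1/2 - sqrt(5)/2)*conj(1/2 - sqrt(5)/2) + 2*(-sqrt(5)/2 - 1/2)*conj(-sqrt(5)/2 - 1/2) + 2*(1/2 + sqrt(5)/2)*conj(1/2 + sqrt(5)/2) + 2*(-1/2 + sqrt(5)/2)*conj(-1/2 + sqrt(5)/2) + 5*(0)*conj(0) + 5*(0)*conj(0)]
      = (1/20)[(4) + (4) + (3 - sqrt(5)) + (sqrt(5) + 3) + (sqrt(5) + 3) + (3 - sqrt(5)) + (0) + (0)] = 20/20 = 1
  <chi_2*chi_7, chi_8> = (1/20)[1*(2)*conj(2) + 1*(-2)*conj(2) + 2*(1/2 - sqrt(5)/2)*conj(-sqrt(5)/2 - 1/2) + 2*(-sqrt(5)/2 - 1/2)*conj(-1/2 + sqrt(5)/2) + 2*(1/2 + sqrt(5)/2)*conj(-1/2 + sqrt(5)/2) + 2*(-1/2 + sqrt(5)/2)*conj(-sqrt(5)/2 - 1/2) + 5*(0)*conj(0) + 5*(0)*conj(0)]
      = (1/20)[(4) + (-4) + (2) + (-2) + (2) + (-2) + (0) + (0)] = 0/20 = 0
Hence the multiplicities are chi_7: 1. Dimension check: dim(chi_2)*dim(chi_7) = 1*2 = 2 and sum (mult * dim) = 1*2 = 2.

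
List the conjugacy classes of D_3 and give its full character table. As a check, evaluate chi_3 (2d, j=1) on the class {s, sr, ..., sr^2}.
Conjugacy classes: {e} of size 1, {r^1, r^2} of size 2, {s, sr, ..., sr^2} of size 3.
Character table:
  irrep \ class              {e} (size 1)  {r^1, r^2} (size 2)  {s, sr, ..., sr^2} (size 3)
  chi_1 (triv)               1             1                    1                          
  chi_2 (sign: r->1, s->-1)  1             1                    -1                         
  chi_3 (2d, j=1)            2             -1                   0                          

Spot check: chi_3 (2d, j=1) on {s, sr, ..., sr^2} = 0.

D_3 has order 2*3 = 6 with 3 conjugacy classes, hence 3 irreducibles. Sum of squared dims 1 + 1 + 4 = 6 = |G|. Linear characters come from the abelianisation; the 2-dimensional irreps have character r^k -> 2*cos(2*pi*j*k/3), reflections -> 0.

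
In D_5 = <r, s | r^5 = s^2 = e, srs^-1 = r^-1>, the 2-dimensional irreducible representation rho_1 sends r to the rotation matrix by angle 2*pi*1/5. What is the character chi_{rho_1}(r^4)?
chi_{rho_1}(r^4) = 2*cos(2*pi*1*4/5) = -1/2 + sqrt(5)/2

Explanation: rho_1(r^4) is rotation by angle 2*pi*1*4/5, whose trace is 2*cos(2*pi*1*4/5) = -1/2 + sqrt(5)/2.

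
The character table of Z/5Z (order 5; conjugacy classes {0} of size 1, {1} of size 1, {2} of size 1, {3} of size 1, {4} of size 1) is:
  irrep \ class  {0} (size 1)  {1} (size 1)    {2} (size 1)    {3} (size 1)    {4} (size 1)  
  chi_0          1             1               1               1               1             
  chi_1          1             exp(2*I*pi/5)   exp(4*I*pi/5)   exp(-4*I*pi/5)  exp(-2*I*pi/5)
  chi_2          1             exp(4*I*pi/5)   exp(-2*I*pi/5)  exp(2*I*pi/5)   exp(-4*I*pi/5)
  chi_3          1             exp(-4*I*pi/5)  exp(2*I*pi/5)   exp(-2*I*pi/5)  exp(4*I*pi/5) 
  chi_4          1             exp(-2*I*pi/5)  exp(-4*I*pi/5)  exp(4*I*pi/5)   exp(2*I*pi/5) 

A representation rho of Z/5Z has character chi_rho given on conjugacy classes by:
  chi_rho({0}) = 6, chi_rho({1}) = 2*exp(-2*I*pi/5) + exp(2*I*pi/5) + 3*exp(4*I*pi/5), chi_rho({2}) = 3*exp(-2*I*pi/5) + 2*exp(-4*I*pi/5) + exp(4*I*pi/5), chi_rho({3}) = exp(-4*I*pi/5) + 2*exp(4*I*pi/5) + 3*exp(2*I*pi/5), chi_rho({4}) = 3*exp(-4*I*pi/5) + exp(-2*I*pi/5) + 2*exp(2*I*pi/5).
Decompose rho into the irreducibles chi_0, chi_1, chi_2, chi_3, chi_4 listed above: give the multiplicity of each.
Multiplicities: chi_0: 0, chi_1: 1, chi_2: 3, chi_3: 0, chi_4: 2.

Justification: Use <chi_rho, chi> = (1/|G|) sum_C |C| * chi_rho(C) * conj(chi(C)) with |G| = 5 for each irreducible chi in the table:
  <chi_rho, chi_0> = (1/5)[1*(6)*conj(1) + 1*(2*exp(-2*I*pi/5) + exp(2*I*pi/5) + 3*exp(4*I*pi/5))*conj(1) + 1*(3*exp(-2*I*pi/5) + 2*exp(-4*I*pi/5) + exp(4*I*pi/5))*conj(1) + 1*(exp(-4*I*pi/5) + 2*exp(4*I*pi/5) + 3*exp(2*I*pi/5))*conj(1) + 1*(3*exp(-4*I*pi/5) + exp(-2*I*pi/5) + 2*exp(2*I*pi/5))*conj(1)]
      = (1/5)[(6) + (2*exp(-2*I*pi/5) + exp(2*I*pi/5) + 3*exp(4*I*pi/5)) + (3*exp(-2*I*pi/5) + 2*exp(-4*I*pi/5) + exp(4*I*pi/5)) + (exp(-4*I*pi/5) + 2*exp(4*I*pi/5) + 3*exp(2*I*pi/5)) + (3*exp(-4*I*pi/5) + exp(-2*I*pi/5) + 2*exp(2*I*pi/5))] = 0/5 = 0
  <chi_rho, chi_1> = (1/5)[1*(6)*conj(1) + 1*(2*exp(-2*I*pi/5) + exp(2*I*pi/5) + 3*exp(4*I*pi/5))*conj(exp(2*I*pi/5)) + 1*(3*exp(-2*I*pi/5) + 2*exp(-4*I*pi/5) + exp(4*I*pi/5))*conj(exp(4*I*pi/5)) + 1*(exp(-4*I*pi/5) + 2*exp(4*I*pi/5) + 3*exp(2*I*pi/5))*conj(exp(-4*I*pi/5)) + 1*(3*exp(-4*I*pi/5) + exp(-2*I*pi/5) + 2*exp(2*I*pi/5))*conj(exp(-2*I*pi/5))]
      = (1/5)[(6) + (1 + 2*exp(-4*I*pi/5) + 3*exp(2*I*pi/5)) + (1 + 3*exp(4*I*pi/5) + 2*exp(2*I*pi/5)) + (1 + 2*exp(-2*I*pi/5) + 3*exp(-4*I*pi/5)) + (1 + 3*exp(-2*I*pi/5) + 2*exp(4*I*pi/5))] = 5/5 = 1
  <chi_rho, chi_2> = (1/5)[1*(6)*conj(1) + 1*(2*exp(-2*I*pi/5) + exp(2*I*pi/5) + 3*exp(4*I*pi/5))*conj(exp(4*I*pi/5)) + 1*(3*exp(-2*I*pi/5) + 2*exp(-4*I*pi/5) + exp(4*I*pi/5))*conj(exp(-2*I*pi/5)) + 1*(exp(-4*I*pi/5) + 2*exp(4*I*pi/5) + 3*exp(2*I*pi/5))*conj(exp(2*I*pi/5)) + 1*(3*exp(-4*I*pi/5) + exp(-2*I*pi/5) + 2*exp(2*I*pi/5))*conj(exp(-4*I*pi/5))]
      = (1/5)[(6) + (3 + exp(-2*I*pi/5) + 2*exp(4*I*pi/5)) + (3 + 2*exp(-2*I*pi/5) + exp(-4*I*pi/5)) + (3 + exp(4*I*pi/5) + 2*exp(2*I*pi/5)) + (3 + 2*exp(-4*I*pi/5) + exp(2*I*pi/5))] = 15/5 = 3
  <chi_rho, chi_3> = (1/5)[1*(6)*conj(1) + 1*(2*exp(-2*I*pi/5) + exp(2*I*pi/5) + 3*exp(4*I*pi/5))*conj(exp(-4*I*pi/5)) + 1*(3*exp(-2*I*pi/5) + 2*exp(-4*I*pi/5) + exp(4*I*pi/5))*conj(exp(2*I*pi/5)) + 1*(exp(-4*I*pi/5) + 2*exp(4*I*pi/5) + 3*exp(2*I*pi/5))*conj(exp(-2*I*pi/5)) + 1*(3*exp(-4*I*pi/5) + exp(-2*I*pi/5) + 2*exp(2*I*pi/5))*conj(exp(4*I*pi/5))]
      = (1/5)[(6) + (3*exp(-2*I*pi/5) + exp(-4*I*pi/5) + 2*exp(2*I*pi/5)) + (3*exp(-4*I*pi/5) + exp(2*I*pi/5) + 2*exp(4*I*pi/5)) + (2*exp(-4*I*pi/5) + exp(-2*I*pi/5) + 3*exp(4*I*pi/5)) + (2*exp(-2*I*pi/5) + exp(4*I*pi/5) + 3*exp(2*I*pi/5))] = 0/5 = 0
  <chi_rho, chi_4> = (1/5)[1*(6)*conj(1) + 1*(2*exp(-2*I*pi/5) + exp(2*I*pi/5) + 3*exp(4*I*pi/5))*conj(exp(-2*I*pi/5)) + 1*(3*exp(-2*I*pi/5) + 2*exp(-4*I*pi/5) + exp(4*I*pi/5))*conj(exp(-4*I*pi/5)) + 1*(exp(-4*I*pi/5) + 2*exp(4*I*pi/5) + 3*exp(2*I*pi/5))*conj(exp(4*I*pi/5)) + 1*(3*exp(-4*I*pi/5) + exp(-2*I*pi/5) + 2*exp(2*I*pi/5))*conj(exp(2*I*pi/5))]
      = (1/5)[(6) + (2 + 3*exp(-4*I*pi/5) + exp(4*I*pi/5)) + (2 + exp(-2*I*pi/5) + 3*exp(2*I*pi/5)) + (2 + 3*exp(-2*I*pi/5) + exp(2*I*pi/5)) + (2 + exp(-4*I*pi/5) + 3*exp(4*I*pi/5))] = 10/5 = 2
(Exp terms are combined using exp(i*s)*conj(exp(i*t)) = exp(i*(s-t)), and sums of them are collapsed using the identity that for every m > 1 the m distinct m-th roots of unity sum to 0, e.g. 1 + exp(2*I*pi/3) + exp(-2*I*pi/3) = 0.)
Dimension check: dim(rho) = sum (mult * dim) = 0*1 + 1*1 + 3*1 + 0*1 + 2*1 = 6 = chi_rho(e) = 6.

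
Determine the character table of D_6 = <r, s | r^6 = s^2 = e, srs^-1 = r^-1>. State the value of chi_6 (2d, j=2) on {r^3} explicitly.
Conjugacy classes: {e} of size 1, {r^3} of size 1, {r^1, r^5} of size 2, {r^2, r^4} of size 2, {s, sr^2, ...} of size 3, {sr, sr^3, ...} of size 3.
Character table:
  irrep \ class              {e} (size 1)  {r^3} (size 1)  {r^1, r^5} (size 2)  {r^2, r^4} (size 2)  {s, sr^2, ...} (size 3)  {sr, sr^3, ...} (size 3)
  chi_1 (triv)               1             1               1                    1                    1                        1                       
  chi_2 (sign: r->1, s->-1)  1             1               1                    1                    -1                       -1                      
  chi_3 (r->-1, s->1)        1             -1              -1                   1                    1                        -1                      
  chi_4 (r->-1, s->-1)       1             -1              -1                   1                    -1                       1                       
  chi_5 (2d, j=1)            2             -2              1                    -1                   0                        0                       
  chi_6 (2d, j=2)            2             2               -1                   -1                   0                        0                       

Spot check: chi_6 (2d, j=2) on {r^3} = 2.

Working: D_6 has order 2*6 = 12 with 6 conjugacy classes, hence 6 irreducibles. Sum of squared dims 1 + 1 + 1 + 1 + 4 + 4 = 12 = |G|. Linear characters come from the abelianisation; the 2-dimensional irreps have character r^k -> 2*cos(2*pi*j*k/6), reflections -> 0.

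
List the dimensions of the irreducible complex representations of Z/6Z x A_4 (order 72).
Dimensions: 1, 1, 1, 1, 1, 1, 1, 1, 1, 1, 1, 1, 1, 1, 1, 1, 1, 1, 3, 3, 3, 3, 3, 3

Explanation: There are 24 irreducibles (= number of conjugacy classes). Their dimensions d_i satisfy sum d_i^2 = |G| = 72: 1 + 1 + 1 + 1 + 1 + 1 + 1 + 1 + 1 + 1 + 1 + 1 + 1 + 1 + 1 + 1 + 1 + 1 + 9 + 9 + 9 + 9 + 9 + 9 = 72. (For the product with Z/6Z: each of the 6 1-dim characters of Z/6Z tensors with each irrep of A_4, giving 6 copies of each A_4-dimension.)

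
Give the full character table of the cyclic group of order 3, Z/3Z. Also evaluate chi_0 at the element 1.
Character table of Z/3Z (irreps indexed chi_0,...,chi_2 with chi_k(m) = zeta_3^(k*m), zeta_3 = exp(2*pi*i/3)):
  irrep \ class  {0} (size 1)  {1} (size 1)    {2} (size 1)  
  chi_0          1             1               1             
  chi_1          1             exp(2*I*pi/3)   exp(-2*I*pi/3)
  chi_2          1             exp(-2*I*pi/3)  exp(2*I*pi/3) 

Spot check: chi_0(1) = zeta_3^(0*1) = zeta_3^0 = 1.

Solution. Z/3Z is abelian, so all 3 irreducible complex representations are 1-dimensional. They are given by chi_k(m) = zeta_3^(k*m) for k = 0,...,2. Row orthogonality: sum_m chi_k(m) conj(chi_l(m)) = 3 * [k = l].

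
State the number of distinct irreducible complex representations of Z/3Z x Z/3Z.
9

Justification: The number of irreducible complex representations of a finite group equals its number of conjugacy classes. Z/3Z x Z/3Z is abelian of order 9, so every element is its own conjugacy class: 9 classes, so Z/3Z x Z/3Z (order 9) has exactly 9 irreducible complex representations.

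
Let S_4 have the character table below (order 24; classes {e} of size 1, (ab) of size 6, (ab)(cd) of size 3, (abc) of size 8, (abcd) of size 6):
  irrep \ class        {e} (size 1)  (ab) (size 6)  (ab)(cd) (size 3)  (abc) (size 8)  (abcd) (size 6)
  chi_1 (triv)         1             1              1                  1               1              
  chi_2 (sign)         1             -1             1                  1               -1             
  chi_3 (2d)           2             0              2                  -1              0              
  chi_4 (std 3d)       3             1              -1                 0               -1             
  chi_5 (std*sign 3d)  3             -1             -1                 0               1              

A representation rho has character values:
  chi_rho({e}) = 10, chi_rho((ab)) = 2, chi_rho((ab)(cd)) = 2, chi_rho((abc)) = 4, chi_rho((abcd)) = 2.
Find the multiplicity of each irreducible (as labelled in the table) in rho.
Multiplicities: chi_1: 3, chi_2: 1, chi_3: 0, chi_4: 1, chi_5: 1.

Working: Use <chi_rho, chi> = (1/|G|) sum_C |C| * chi_rho(C) * conj(chi(C)) with |G| = 24 for each irreducible chi in the table:
  <chi_rho, chi_1> = (1/24)[1*(10)*conj(1) + 6*(2)*conj(1) + 3*(2)*conj(1) + 8*(4)*conj(1) + 6*(2)*conj(1)]
      = (1/24)[(10) + (12) + (6) + (32) + (12)] = 72/24 = 3
  <chi_rho, chi_2> = (1/24)[1*(10)*conj(1) + 6*(2)*conj(-1) + 3*(2)*conj(1) + 8*(4)*conj(1) + 6*(2)*conj(-1)]
      = (1/24)[(10) + (-12) + (6) + (32) + (-12)] = 24/24 = 1
  <chi_rho, chi_3> = (1/24)[1*(10)*conj(2) + 6*(2)*conj(0) + 3*(2)*conj(2) + 8*(4)*conj(-1) + 6*(2)*conj(0)]
      = (1/24)[(20) + (0) + (12) + (-32) + (0)] = 0/24 = 0
  <chi_rho, chi_4> = (1/24)[1*(10)*conj(3) + 6*(2)*conj(1) + 3*(2)*conj(-1) + 8*(4)*conj(0) + 6*(2)*conj(-1)]
      = (1/24)[(30) + (12) + (-6) + (0) + (-12)] = 24/24 = 1
  <chi_rho, chi_5> = (1/24)[1*(10)*conj(3) + 6*(2)*conj(-1) + 3*(2)*conj(-1) + 8*(4)*conj(0) + 6*(2)*conj(1)]
      = (1/24)[(30) + (-12) + (-6) + (0) + (12)] = 24/24 = 1
Dimension check: dim(rho) = sum (mult * dim) = 3*1 + 1*1 + 0*2 + 1*3 + 1*3 = 10 = chi_rho(e) = 10.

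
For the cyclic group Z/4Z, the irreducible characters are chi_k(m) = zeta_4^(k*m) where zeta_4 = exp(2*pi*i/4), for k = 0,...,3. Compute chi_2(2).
chi_2(2) = zeta_4^4 = 1

Derivation: chi_2(2) = zeta_4^(2*2) = zeta_4^4. Since zeta_4^4 = 1, this equals zeta_4^0 = exp(2*pi*i*0/4) = 1.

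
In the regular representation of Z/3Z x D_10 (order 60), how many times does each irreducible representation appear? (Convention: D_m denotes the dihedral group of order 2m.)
Each irreducible V_i of dimension d_i appears with multiplicity d_i, i.e. rho_reg = (direct sum over all irreducibles V_i) d_i V_i. The irreducible dimensions for Z/3Z x D_10 are 1, 1, 1, 1, 1, 1, 1, 1, 1, 1, 1, 1, 2, 2, 2, 2, 2, 2, 2, 2, 2, 2, 2, 2: 12 irreducibles of dimension 1, each with multiplicity 1; 12 irreducibles of dimension 2, each with multiplicity 2. Total dimension 12*1*1 + 12*2*2 = 60 = |G|.

Details: General theorem: in the regular representation of a finite group G, each irreducible appears with multiplicity equal to its dimension. Check: dim(rho_reg) = sum d_i^2 = 1 + 1 + 1 + 1 + 1 + 1 + 1 + 1 + 1 + 1 + 1 + 1 + 4 + 4 + 4 + 4 + 4 + 4 + 4 + 4 + 4 + 4 + 4 + 4 = 60 = |G|.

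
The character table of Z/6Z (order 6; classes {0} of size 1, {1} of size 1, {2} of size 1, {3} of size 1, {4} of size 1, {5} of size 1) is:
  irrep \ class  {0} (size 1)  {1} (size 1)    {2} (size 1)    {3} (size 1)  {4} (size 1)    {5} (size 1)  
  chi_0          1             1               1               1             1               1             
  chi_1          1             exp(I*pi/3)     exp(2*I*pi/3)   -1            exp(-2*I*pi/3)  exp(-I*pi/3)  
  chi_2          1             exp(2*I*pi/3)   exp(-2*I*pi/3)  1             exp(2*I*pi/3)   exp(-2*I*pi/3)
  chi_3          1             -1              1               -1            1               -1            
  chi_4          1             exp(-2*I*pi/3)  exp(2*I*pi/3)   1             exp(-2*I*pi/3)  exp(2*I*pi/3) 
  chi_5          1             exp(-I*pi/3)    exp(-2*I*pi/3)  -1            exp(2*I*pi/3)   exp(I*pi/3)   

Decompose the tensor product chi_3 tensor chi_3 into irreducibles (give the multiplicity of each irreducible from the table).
chi_3 tensor chi_3 = chi_0 (all other irreducibles have multiplicity 0).

Solution. The character of a tensor product is the pointwise product (chi_3 * chi_3)(C) = chi_3(C) * chi_3(C):
  {0}: (1)*(1), {1}: (-1)*(-1), {2}: (1)*(1), {3}: (-1)*(-1), {4}: (1)*(1), {5}: (-1)*(-1)
so (chi_3 * chi_3) takes values
  {0} -> 1, {1} -> 1, {2} -> 1, {3} -> 1, {4} -> 1, {5} -> 1.
Now take the inner product of this character with each irreducible chi from the table, <chi_3*chi_3, chi> = (1/6) sum_C |C| (chi_3*chi_3)(C) conj(chi(C)):
  <chi_3*chi_3, chi_0> = (1/6)[1*(1)*conj(1) + 1*(1)*conj(1) + 1*(1)*conj(1) + 1*(1)*conj(1) + 1*(1)*conj(1) + 1*(1)*conj(1)]
      = (1/6)[(1) + (1) + (1) + (1) + (1) + (1)] = 6/6 = 1
  <chi_3*chi_3, chi_1> = (1/6)[1*(1)*conj(1) + 1*(1)*conj(exp(I*pi/3)) + 1*(1)*conj(exp(2*I*pi/3)) + 1*(1)*conj(-1) + 1*(1)*conj(exp(-2*I*pi/3)) + 1*(1)*conj(exp(-I*pi/3))]
      = (1/6)[(1) + (exp(-I*pi/3)) + (exp(-2*I*pi/3)) + (-1) + (exp(2*I*pi/3)) + (exp(I*pi/3))] = 0/6 = 0
  <chi_3*chi_3, chi_2> = (1/6)[1*(1)*conj(1) + 1*(1)*conj(exp(2*I*pi/3)) + 1*(1)*conj(exp(-2*I*pi/3)) + 1*(1)*conj(1) + 1*(1)*conj(exp(2*I*pi/3)) + 1*(1)*conj(exp(-2*I*pi/3))]
      = (1/6)[(1) + (exp(-2*I*pi/3)) + (exp(2*I*pi/3)) + (1) + (exp(-2*I*pi/3)) + (exp(2*I*pi/3))] = 0/6 = 0
  <chi_3*chi_3, chi_3> = (1/6)[1*(1)*conj(1) + 1*(1)*conj(-1) + 1*(1)*conj(1) + 1*(1)*conj(-1) + 1*(1)*conj(1) + 1*(1)*conj(-1)]
      = (1/6)[(1) + (-1) + (1) + (-1) + (1) + (-1)] = 0/6 = 0
  <chi_3*chi_3, chi_4> = (1/6)[1*(1)*conj(1) + 1*(1)*conj(exp(-2*I*pi/3)) + 1*(1)*conj(exp(2*I*pi/3)) + 1*(1)*conj(1) + 1*(1)*conj(exp(-2*I*pi/3)) + 1*(1)*conj(exp(2*I*pi/3))]
      = (1/6)[(1) + (exp(2*I*pi/3)) + (exp(-2*I*pi/3)) + (1) + (exp(2*I*pi/3)) + (exp(-2*I*pi/3))] = 0/6 = 0
  <chi_3*chi_3, chi_5> = (1/6)[1*(1)*conj(1) + 1*(1)*conj(exp(-I*pi/3)) + 1*(1)*conj(exp(-2*I*pi/3)) + 1*(1)*conj(-1) + 1*(1)*conj(exp(2*I*pi/3)) + 1*(1)*conj(exp(I*pi/3))]
      = (1/6)[(1) + (exp(I*pi/3)) + (exp(2*I*pi/3)) + (-1) + (exp(-2*I*pi/3)) + (exp(-I*pi/3))] = 0/6 = 0
(Exp terms are combined using exp(i*s)*conj(exp(i*t)) = exp(i*(s-t)), and sums of them are collapsed using the identity that for every m > 1 the m distinct m-th roots of unity sum to 0, e.g. 1 + exp(2*I*pi/3) + exp(-2*I*pi/3) = 0.)
Hence the multiplicities are chi_0: 1. Dimension check: dim(chi_3)*dim(chi_3) = 1*1 = 1 and sum (mult * dim) = 1*1 = 1.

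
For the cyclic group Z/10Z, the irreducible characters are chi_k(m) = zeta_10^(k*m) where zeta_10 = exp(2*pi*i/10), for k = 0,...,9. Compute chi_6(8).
chi_6(8) = zeta_10^48 = exp(-2*I*pi/5)

Justification: chi_6(8) = zeta_10^(6*8) = zeta_10^48. Since zeta_10^10 = 1, this equals zeta_10^8 = exp(2*pi*i*8/10) = exp(-2*I*pi/5).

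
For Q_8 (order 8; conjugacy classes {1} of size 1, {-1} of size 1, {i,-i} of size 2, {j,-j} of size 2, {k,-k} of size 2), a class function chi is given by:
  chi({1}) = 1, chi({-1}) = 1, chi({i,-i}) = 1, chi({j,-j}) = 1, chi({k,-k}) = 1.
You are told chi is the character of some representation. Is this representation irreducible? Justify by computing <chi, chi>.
Irreducible: <chi, chi> = 1.

Proof sketch: <chi, chi> = (1/|G|) sum_C |C| * |chi(C)|^2 = (1/8)[1*|1|^2 + 1*|1|^2 + 2*|1|^2 + 2*|1|^2 + 2*|1|^2]
  = (1/8)[(1) + (1) + (2) + (2) + (2)] = 8/8 = 1.
A character is irreducible iff <chi, chi> = 1, so this representation is irreducible.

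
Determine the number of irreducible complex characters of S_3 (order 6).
3

Reasoning: The number of irreducible complex representations of a finite group equals its number of conjugacy classes. Conjugacy classes in S_3 correspond to cycle types, i.e. partitions of 3; there are p(3) = 3 of them, so S_3 (order 6) has exactly 3 irreducible complex representations.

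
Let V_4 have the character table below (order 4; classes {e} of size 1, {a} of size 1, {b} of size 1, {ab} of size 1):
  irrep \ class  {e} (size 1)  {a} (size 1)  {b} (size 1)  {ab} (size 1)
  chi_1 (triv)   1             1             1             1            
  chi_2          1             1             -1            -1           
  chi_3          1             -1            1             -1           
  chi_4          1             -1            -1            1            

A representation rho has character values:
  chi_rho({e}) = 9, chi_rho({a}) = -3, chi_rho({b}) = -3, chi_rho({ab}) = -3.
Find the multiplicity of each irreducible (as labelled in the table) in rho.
Multiplicities: chi_1: 0, chi_2: 3, chi_3: 3, chi_4: 3.

Proof sketch: Use <chi_rho, chi> = (1/|G|) sum_C |C| * chi_rho(C) * conj(chi(C)) with |G| = 4 for each irreducible chi in the table:
  <chi_rho, chi_1> = (1/4)[1*(9)*conj(1) + 1*(-3)*conj(1) + 1*(-3)*conj(1) + 1*(-3)*conj(1)]
      = (1/4)[(9) + (-3) + (-3) + (-3)] = 0/4 = 0
  <chi_rho, chi_2> = (1/4)[1*(9)*conj(1) + 1*(-3)*conj(1) + 1*(-3)*conj(-1) + 1*(-3)*conj(-1)]
      = (1/4)[(9) + (-3) + (3) + (3)] = 12/4 = 3
  <chi_rho, chi_3> = (1/4)[1*(9)*conj(1) + 1*(-3)*conj(-1) + 1*(-3)*conj(1) + 1*(-3)*conj(-1)]
      = (1/4)[(9) + (3) + (-3) + (3)] = 12/4 = 3
  <chi_rho, chi_4> = (1/4)[1*(9)*conj(1) + 1*(-3)*conj(-1) + 1*(-3)*conj(-1) + 1*(-3)*conj(1)]
      = (1/4)[(9) + (3) + (3) + (-3)] = 12/4 = 3
Dimension check: dim(rho) = sum (mult * dim) = 0*1 + 3*1 + 3*1 + 3*1 = 9 = chi_rho(e) = 9.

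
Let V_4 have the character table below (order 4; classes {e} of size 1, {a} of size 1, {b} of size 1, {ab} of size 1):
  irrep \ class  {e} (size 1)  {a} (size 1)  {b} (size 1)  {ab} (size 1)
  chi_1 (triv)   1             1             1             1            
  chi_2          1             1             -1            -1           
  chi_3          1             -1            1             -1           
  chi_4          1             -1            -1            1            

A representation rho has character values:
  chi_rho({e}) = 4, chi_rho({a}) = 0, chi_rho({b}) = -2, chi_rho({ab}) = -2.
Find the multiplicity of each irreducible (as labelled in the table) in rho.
Multiplicities: chi_1: 0, chi_2: 2, chi_3: 1, chi_4: 1.

Argument: Use <chi_rho, chi> = (1/|G|) sum_C |C| * chi_rho(C) * conj(chi(C)) with |G| = 4 for each irreducible chi in the table:
  <chi_rho, chi_1> = (1/4)[1*(4)*conj(1) + 1*(0)*conj(1) + 1*(-2)*conj(1) + 1*(-2)*conj(1)]
      = (1/4)[(4) + (0) + (-2) + (-2)] = 0/4 = 0
  <chi_rho, chi_2> = (1/4)[1*(4)*conj(1) + 1*(0)*conj(1) + 1*(-2)*conj(-1) + 1*(-2)*conj(-1)]
      = (1/4)[(4) + (0) + (2) + (2)] = 8/4 = 2
  <chi_rho, chi_3> = (1/4)[1*(4)*conj(1) + 1*(0)*conj(-1) + 1*(-2)*conj(1) + 1*(-2)*conj(-1)]
      = (1/4)[(4) + (0) + (-2) + (2)] = 4/4 = 1
  <chi_rho, chi_4> = (1/4)[1*(4)*conj(1) + 1*(0)*conj(-1) + 1*(-2)*conj(-1) + 1*(-2)*conj(1)]
      = (1/4)[(4) + (0) + (2) + (-2)] = 4/4 = 1
Dimension check: dim(rho) = sum (mult * dim) = 0*1 + 2*1 + 1*1 + 1*1 = 4 = chi_rho(e) = 4.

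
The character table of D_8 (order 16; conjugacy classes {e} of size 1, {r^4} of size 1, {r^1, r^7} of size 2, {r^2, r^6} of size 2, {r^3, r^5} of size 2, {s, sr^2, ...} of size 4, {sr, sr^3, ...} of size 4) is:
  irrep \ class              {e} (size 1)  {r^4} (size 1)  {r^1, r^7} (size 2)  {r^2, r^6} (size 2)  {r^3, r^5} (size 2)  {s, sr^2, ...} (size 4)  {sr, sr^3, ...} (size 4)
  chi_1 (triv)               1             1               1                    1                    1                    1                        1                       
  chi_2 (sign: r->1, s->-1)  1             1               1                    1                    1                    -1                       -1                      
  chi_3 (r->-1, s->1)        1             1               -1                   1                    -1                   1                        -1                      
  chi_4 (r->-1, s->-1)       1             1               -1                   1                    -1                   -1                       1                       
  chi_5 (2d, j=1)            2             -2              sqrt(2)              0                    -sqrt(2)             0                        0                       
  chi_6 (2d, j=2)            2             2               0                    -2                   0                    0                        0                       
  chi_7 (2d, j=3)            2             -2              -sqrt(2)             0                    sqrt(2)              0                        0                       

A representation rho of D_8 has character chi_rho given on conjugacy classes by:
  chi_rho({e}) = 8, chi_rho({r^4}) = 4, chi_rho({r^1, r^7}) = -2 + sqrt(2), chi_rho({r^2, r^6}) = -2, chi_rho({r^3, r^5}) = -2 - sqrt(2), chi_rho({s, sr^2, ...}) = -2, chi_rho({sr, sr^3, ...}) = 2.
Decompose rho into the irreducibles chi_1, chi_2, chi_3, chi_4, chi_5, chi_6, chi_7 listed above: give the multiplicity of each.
Multiplicities: chi_1: 0, chi_2: 0, chi_3: 0, chi_4: 2, chi_5: 1, chi_6: 2, chi_7: 0.

Solution. Use <chi_rho, chi> = (1/|G|) sum_C |C| * chi_rho(C) * conj(chi(C)) with |G| = 16 for each irreducible chi in the table:
  <chi_rho, chi_1> = (1/16)[1*(8)*conj(1) + 1*(4)*conj(1) + 2*(-2 + sqrt(2))*conj(1) + 2*(-2)*conj(1) + 2*(-2 - sqrt(2))*conj(1) + 4*(-2)*conj(1) + 4*(2)*conj(1)]
      = (1/16)[(8) + (4) + (-4 + 2*sqrt(2)) + (-4) + (-4 - 2*sqrt(2)) + (-8) + (8)] = 0/16 = 0
  <chi_rho, chi_2> = (1/16)[1*(8)*conj(1) + 1*(4)*conj(1) + 2*(-2 + sqrt(2))*conj(1) + 2*(-2)*conj(1) + 2*(-2 - sqrt(2))*conj(1) + 4*(-2)*conj(-1) + 4*(2)*conj(-1)]
      = (1/16)[(8) + (4) + (-4 + 2*sqrt(2)) + (-4) + (-4 - 2*sqrt(2)) + (8) + (-8)] = 0/16 = 0
  <chi_rho, chi_3> = (1/16)[1*(8)*conj(1) + 1*(4)*conj(1) + 2*(-2 + sqrt(2))*conj(-1) + 2*(-2)*conj(1) + 2*(-2 - sqrt(2))*conj(-1) + 4*(-2)*conj(1) + 4*(2)*conj(-1)]
      = (1/16)[(8) + (4) + (4 - 2*sqrt(2)) + (-4) + (2*sqrt(2) + 4) + (-8) + (-8)] = 0/16 = 0
  <chi_rho, chi_4> = (1/16)[1*(8)*conj(1) + 1*(4)*conj(1) + 2*(-2 + sqrt(2))*conj(-1) + 2*(-2)*conj(1) + 2*(-2 - sqrt(2))*conj(-1) + 4*(-2)*conj(-1) + 4*(2)*conj(1)]
      = (1/16)[(8) + (4) + (4 - 2*sqrt(2)) + (-4) + (2*sqrt(2) + 4) + (8) + (8)] = 32/16 = 2
  <chi_rho, chi_5> = (1/16)[1*(8)*conj(2) + 1*(4)*conj(-2) + 2*(-2 + sqrt(2))*conj(sqrt(2)) + 2*(-2)*conj(0) + 2*(-2 - sqrt(2))*conj(-sqrt(2)) + 4*(-2)*conj(0) + 4*(2)*conj(0)]
      = (1/16)[(16) + (-8) + (4 - 4*sqrt(2)) + (0) + (4 + 4*sqrt(2)) + (0) + (0)] = 16/16 = 1
  <chi_rho, chi_6> = (1/16)[1*(8)*conj(2) + 1*(4)*conj(2) + 2*(-2 + sqrt(2))*conj(0) + 2*(-2)*conj(-2) + 2*(-2 - sqrt(2))*conj(0) + 4*(-2)*conj(0) + 4*(2)*conj(0)]
      = (1/16)[(16) + (8) + (0) + (8) + (0) + (0) + (0)] = 32/16 = 2
  <chi_rho, chi_7> = (1/16)[1*(8)*conj(2) + 1*(4)*conj(-2) + 2*(-2 + sqrt(2))*conj(-sqrt(2)) + 2*(-2)*conj(0) + 2*(-2 - sqrt(2))*conj(sqrt(2)) + 4*(-2)*conj(0) + 4*(2)*conj(0)]
      = (1/16)[(16) + (-8) + (-4 + 4*sqrt(2)) + (0) + (-4*sqrt(2) - 4) + (0) + (0)] = 0/16 = 0
Dimension check: dim(rho) = sum (mult * dim) = 0*1 + 0*1 + 0*1 + 2*1 + 1*2 + 2*2 + 0*2 = 8 = chi_rho(e) = 8.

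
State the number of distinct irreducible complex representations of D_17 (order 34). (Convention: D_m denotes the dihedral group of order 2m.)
10

Why: The number of irreducible complex representations of a finite group equals its number of conjugacy classes. D_17 has 10 conjugacy classes ((n+3)/2 for n odd), so D_17 (order 34) has exactly 10 irreducible complex representations.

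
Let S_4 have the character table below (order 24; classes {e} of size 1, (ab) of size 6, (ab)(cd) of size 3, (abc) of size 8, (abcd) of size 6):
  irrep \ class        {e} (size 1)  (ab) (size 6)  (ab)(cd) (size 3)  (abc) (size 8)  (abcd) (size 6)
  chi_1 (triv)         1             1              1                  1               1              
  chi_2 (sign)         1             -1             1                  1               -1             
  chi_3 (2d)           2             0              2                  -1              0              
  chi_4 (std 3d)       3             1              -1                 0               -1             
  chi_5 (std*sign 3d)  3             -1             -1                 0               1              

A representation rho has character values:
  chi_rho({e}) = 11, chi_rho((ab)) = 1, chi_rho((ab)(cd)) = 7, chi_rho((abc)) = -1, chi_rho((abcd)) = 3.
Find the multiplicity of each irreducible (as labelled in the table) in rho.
Multiplicities: chi_1: 2, chi_2: 0, chi_3: 3, chi_4: 0, chi_5: 1.

Solution. Use <chi_rho, chi> = (1/|G|) sum_C |C| * chi_rho(C) * conj(chi(C)) with |G| = 24 for each irreducible chi in the table:
  <chi_rho, chi_1> = (1/24)[1*(11)*conj(1) + 6*(1)*conj(1) + 3*(7)*conj(1) + 8*(-1)*conj(1) + 6*(3)*conj(1)]
      = (1/24)[(11) + (6) + (21) + (-8) + (18)] = 48/24 = 2
  <chi_rho, chi_2> = (1/24)[1*(11)*conj(1) + 6*(1)*conj(-1) + 3*(7)*conj(1) + 8*(-1)*conj(1) + 6*(3)*conj(-1)]
      = (1/24)[(11) + (-6) + (21) + (-8) + (-18)] = 0/24 = 0
  <chi_rho, chi_3> = (1/24)[1*(11)*conj(2) + 6*(1)*conj(0) + 3*(7)*conj(2) + 8*(-1)*conj(-1) + 6*(3)*conj(0)]
      = (1/24)[(22) + (0) + (42) + (8) + (0)] = 72/24 = 3
  <chi_rho, chi_4> = (1/24)[1*(11)*conj(3) + 6*(1)*conj(1) + 3*(7)*conj(-1) + 8*(-1)*conj(0) + 6*(3)*conj(-1)]
      = (1/24)[(33) + (6) + (-21) + (0) + (-18)] = 0/24 = 0
  <chi_rho, chi_5> = (1/24)[1*(11)*conj(3) + 6*(1)*conj(-1) + 3*(7)*conj(-1) + 8*(-1)*conj(0) + 6*(3)*conj(1)]
      = (1/24)[(33) + (-6) + (-21) + (0) + (18)] = 24/24 = 1
Dimension check: dim(rho) = sum (mult * dim) = 2*1 + 0*1 + 3*2 + 0*3 + 1*3 = 11 = chi_rho(e) = 11.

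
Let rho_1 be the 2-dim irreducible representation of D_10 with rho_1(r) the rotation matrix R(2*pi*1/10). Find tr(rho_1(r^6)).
chi_{rho_1}(r^6) = 2*cos(2*pi*1*6/10) = -sqrt(5)/2 - 1/2

Why: rho_1(r^6) is rotation by angle 2*pi*1*6/10, whose trace is 2*cos(2*pi*1*6/10) = -sqrt(5)/2 - 1/2.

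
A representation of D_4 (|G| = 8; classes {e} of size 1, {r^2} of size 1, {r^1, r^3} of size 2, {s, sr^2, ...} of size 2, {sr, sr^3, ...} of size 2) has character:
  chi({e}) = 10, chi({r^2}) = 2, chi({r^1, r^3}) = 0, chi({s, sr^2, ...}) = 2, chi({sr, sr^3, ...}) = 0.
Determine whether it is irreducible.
Not irreducible (reducible): <chi, chi> = 14 > 1.

Argument: <chi, chi> = (1/|G|) sum_C |C| * |chi(C)|^2 = (1/8)[1*|10|^2 + 1*|2|^2 + 2*|0|^2 + 2*|2|^2 + 2*|0|^2]
  = (1/8)[(100) + (4) + (0) + (8) + (0)] = 112/8 = 14.
A character is irreducible iff <chi, chi> = 1, so this representation is reducible.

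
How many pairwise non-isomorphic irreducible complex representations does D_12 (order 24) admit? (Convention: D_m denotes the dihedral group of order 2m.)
9

Details: The number of irreducible complex representations of a finite group equals its number of conjugacy classes. D_12 has 9 conjugacy classes (n/2 + 3 for n even), so D_12 (order 24) has exactly 9 irreducible complex representations.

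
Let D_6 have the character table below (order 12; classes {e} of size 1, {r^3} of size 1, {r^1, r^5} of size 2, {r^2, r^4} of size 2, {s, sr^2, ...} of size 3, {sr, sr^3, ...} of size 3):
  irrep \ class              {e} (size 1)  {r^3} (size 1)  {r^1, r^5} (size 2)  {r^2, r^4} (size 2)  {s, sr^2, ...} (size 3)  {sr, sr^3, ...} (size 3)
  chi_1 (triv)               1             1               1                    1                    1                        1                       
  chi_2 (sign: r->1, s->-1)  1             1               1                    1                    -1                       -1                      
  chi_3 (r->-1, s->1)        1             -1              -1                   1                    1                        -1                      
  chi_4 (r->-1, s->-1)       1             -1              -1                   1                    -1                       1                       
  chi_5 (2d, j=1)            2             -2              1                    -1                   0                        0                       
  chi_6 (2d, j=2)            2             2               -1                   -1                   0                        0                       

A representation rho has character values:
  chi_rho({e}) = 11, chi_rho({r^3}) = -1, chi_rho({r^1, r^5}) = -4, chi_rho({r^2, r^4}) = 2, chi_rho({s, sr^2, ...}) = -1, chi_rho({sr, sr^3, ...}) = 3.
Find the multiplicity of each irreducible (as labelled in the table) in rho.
Multiplicities: chi_1: 1, chi_2: 0, chi_3: 1, chi_4: 3, chi_5: 1, chi_6: 2.

Proof sketch: Use <chi_rho, chi> = (1/|G|) sum_C |C| * chi_rho(C) * conj(chi(C)) with |G| = 12 for each irreducible chi in the table:
  <chi_rho, chi_1> = (1/12)[1*(11)*conj(1) + 1*(-1)*conj(1) + 2*(-4)*conj(1) + 2*(2)*conj(1) + 3*(-1)*conj(1) + 3*(3)*conj(1)]
      = (1/12)[(11) + (-1) + (-8) + (4) + (-3) + (9)] = 12/12 = 1
  <chi_rho, chi_2> = (1/12)[1*(11)*conj(1) + 1*(-1)*conj(1) + 2*(-4)*conj(1) + 2*(2)*conj(1) + 3*(-1)*conj(-1) + 3*(3)*conj(-1)]
      = (1/12)[(11) + (-1) + (-8) + (4) + (3) + (-9)] = 0/12 = 0
  <chi_rho, chi_3> = (1/12)[1*(11)*conj(1) + 1*(-1)*conj(-1) + 2*(-4)*conj(-1) + 2*(2)*conj(1) + 3*(-1)*conj(1) + 3*(3)*conj(-1)]
      = (1/12)[(11) + (1) + (8) + (4) + (-3) + (-9)] = 12/12 = 1
  <chi_rho, chi_4> = (1/12)[1*(11)*conj(1) + 1*(-1)*conj(-1) + 2*(-4)*conj(-1) + 2*(2)*conj(1) + 3*(-1)*conj(-1) + 3*(3)*conj(1)]
      = (1/12)[(11) + (1) + (8) + (4) + (3) + (9)] = 36/12 = 3
  <chi_rho, chi_5> = (1/12)[1*(11)*conj(2) + 1*(-1)*conj(-2) + 2*(-4)*conj(1) + 2*(2)*conj(-1) + 3*(-1)*conj(0) + 3*(3)*conj(0)]
      = (1/12)[(22) + (2) + (-8) + (-4) + (0) + (0)] = 12/12 = 1
  <chi_rho, chi_6> = (1/12)[1*(11)*conj(2) + 1*(-1)*conj(2) + 2*(-4)*conj(-1) + 2*(2)*conj(-1) + 3*(-1)*conj(0) + 3*(3)*conj(0)]
      = (1/12)[(22) + (-2) + (8) + (-4) + (0) + (0)] = 24/12 = 2
Dimension check: dim(rho) = sum (mult * dim) = 1*1 + 0*1 + 1*1 + 3*1 + 1*2 + 2*2 = 11 = chi_rho(e) = 11.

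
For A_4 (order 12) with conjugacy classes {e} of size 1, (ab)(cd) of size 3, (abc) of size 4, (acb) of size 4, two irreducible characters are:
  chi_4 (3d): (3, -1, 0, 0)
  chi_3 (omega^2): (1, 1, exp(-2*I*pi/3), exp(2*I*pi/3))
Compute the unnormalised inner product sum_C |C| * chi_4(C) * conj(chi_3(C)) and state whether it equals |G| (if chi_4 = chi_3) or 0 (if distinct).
Sum = 0; so <chi_4, chi_3> = 0 (distinct irreducibles are orthogonal).

Why: Compute term by term over conjugacy classes (|C| * chi_4(C) * conj(chi_3(C))):
  1*(3)*conj(1) + 3*(-1)*conj(1) + 4*(0)*conj(exp(-2*I*pi/3)) + 4*(0)*conj(exp(2*I*pi/3))
  = (3) + (-3) + (0) + (0)
  = 0.
(Exp terms are combined using exp(i*s)*conj(exp(i*t)) = exp(i*(s-t)), and sums of them are collapsed using the identity that for every m > 1 the m distinct m-th roots of unity sum to 0, e.g. 1 + exp(2*I*pi/3) + exp(-2*I*pi/3) = 0.)
Dividing by |G| = 12 gives 0/12 = 0, matching the row-orthogonality relation <chi_4, chi_3> = [chi_4 = chi_3].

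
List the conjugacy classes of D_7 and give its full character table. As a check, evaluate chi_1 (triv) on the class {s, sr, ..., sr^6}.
Conjugacy classes: {e} of size 1, {r^1, r^6} of size 2, {r^2, r^5} of size 2, {r^3, r^4} of size 2, {s, sr, ..., sr^6} of size 7.
Character table:
  irrep \ class              {e} (size 1)  {r^1, r^6} (size 2)  {r^2, r^5} (size 2)  {r^3, r^4} (size 2)  {s, sr, ..., sr^6} (size 7)
  chi_1 (triv)               1             1                    1                    1                    1                          
  chi_2 (sign: r->1, s->-1)  1             1                    1                    1                    -1                         
  chi_3 (2d, j=1)            2             2*cos(2*pi/7)        -2*cos(3*pi/7)       -2*cos(pi/7)         0                          
  chi_4 (2d, j=2)            2             -2*cos(3*pi/7)       -2*cos(pi/7)         2*cos(2*pi/7)        0                          
  chi_5 (2d, j=3)            2             -2*cos(pi/7)         2*cos(2*pi/7)        -2*cos(3*pi/7)       0                          

Spot check: chi_1 (triv) on {s, sr, ..., sr^6} = 1.

Proof sketch: D_7 has order 2*7 = 14 with 5 conjugacy classes, hence 5 irreducibles. Sum of squared dims 1 + 1 + 4 + 4 + 4 = 14 = |G|. Linear characters come from the abelianisation; the 2-dimensional irreps have character r^k -> 2*cos(2*pi*j*k/7), reflections -> 0.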